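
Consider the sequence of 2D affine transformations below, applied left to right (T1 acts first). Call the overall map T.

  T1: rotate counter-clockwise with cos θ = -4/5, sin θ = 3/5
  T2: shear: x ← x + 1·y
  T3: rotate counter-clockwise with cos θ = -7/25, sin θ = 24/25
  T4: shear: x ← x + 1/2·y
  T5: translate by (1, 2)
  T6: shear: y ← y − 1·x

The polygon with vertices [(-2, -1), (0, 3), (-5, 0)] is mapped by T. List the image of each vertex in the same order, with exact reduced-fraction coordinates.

T1 rotate counter-clockwise with cos θ = -4/5, sin θ = 3/5: (-2, -1) → (11/5, -2/5); (0, 3) → (-9/5, -12/5); (-5, 0) → (4, -3)
T2 shear: x ← x + 1·y: (11/5, -2/5) → (9/5, -2/5); (-9/5, -12/5) → (-21/5, -12/5); (4, -3) → (1, -3)
T3 rotate counter-clockwise with cos θ = -7/25, sin θ = 24/25: (9/5, -2/5) → (-3/25, 46/25); (-21/5, -12/5) → (87/25, -84/25); (1, -3) → (13/5, 9/5)
T4 shear: x ← x + 1/2·y: (-3/25, 46/25) → (4/5, 46/25); (87/25, -84/25) → (9/5, -84/25); (13/5, 9/5) → (7/2, 9/5)
T5 translate by (1, 2): (4/5, 46/25) → (9/5, 96/25); (9/5, -84/25) → (14/5, -34/25); (7/2, 9/5) → (9/2, 19/5)
T6 shear: y ← y − 1·x: (9/5, 96/25) → (9/5, 51/25); (14/5, -34/25) → (14/5, -104/25); (9/2, 19/5) → (9/2, -7/10)

image vertices: (9/5, 51/25), (14/5, -104/25), (9/2, -7/10)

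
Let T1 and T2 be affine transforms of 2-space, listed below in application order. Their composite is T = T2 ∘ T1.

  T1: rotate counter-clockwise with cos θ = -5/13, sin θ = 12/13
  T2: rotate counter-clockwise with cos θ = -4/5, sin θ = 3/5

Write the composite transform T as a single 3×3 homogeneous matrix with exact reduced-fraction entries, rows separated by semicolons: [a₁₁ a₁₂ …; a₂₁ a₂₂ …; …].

T = [-16/65 63/65 0; -63/65 -16/65 0; 0 0 1]

T1 = [-5/13 -12/13 0; 12/13 -5/13 0; 0 0 1]
T2·T1 = [-16/65 63/65 0; -63/65 -16/65 0; 0 0 1]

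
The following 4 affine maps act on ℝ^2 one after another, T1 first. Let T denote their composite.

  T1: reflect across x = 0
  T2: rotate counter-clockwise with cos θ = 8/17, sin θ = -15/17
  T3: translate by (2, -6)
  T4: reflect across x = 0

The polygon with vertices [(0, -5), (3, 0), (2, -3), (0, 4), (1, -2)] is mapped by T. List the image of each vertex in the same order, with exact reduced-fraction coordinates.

image vertices: (41/17, -142/17), (-10/17, -57/17), (27/17, -96/17), (-94/17, -70/17), (4/17, -103/17)

T1 reflect across x = 0: (0, -5) → (0, -5); (3, 0) → (-3, 0); (2, -3) → (-2, -3); (0, 4) → (0, 4); (1, -2) → (-1, -2)
T2 rotate counter-clockwise with cos θ = 8/17, sin θ = -15/17: (0, -5) → (-75/17, -40/17); (-3, 0) → (-24/17, 45/17); (-2, -3) → (-61/17, 6/17); (0, 4) → (60/17, 32/17); (-1, -2) → (-38/17, -1/17)
T3 translate by (2, -6): (-75/17, -40/17) → (-41/17, -142/17); (-24/17, 45/17) → (10/17, -57/17); (-61/17, 6/17) → (-27/17, -96/17); (60/17, 32/17) → (94/17, -70/17); (-38/17, -1/17) → (-4/17, -103/17)
T4 reflect across x = 0: (-41/17, -142/17) → (41/17, -142/17); (10/17, -57/17) → (-10/17, -57/17); (-27/17, -96/17) → (27/17, -96/17); (94/17, -70/17) → (-94/17, -70/17); (-4/17, -103/17) → (4/17, -103/17)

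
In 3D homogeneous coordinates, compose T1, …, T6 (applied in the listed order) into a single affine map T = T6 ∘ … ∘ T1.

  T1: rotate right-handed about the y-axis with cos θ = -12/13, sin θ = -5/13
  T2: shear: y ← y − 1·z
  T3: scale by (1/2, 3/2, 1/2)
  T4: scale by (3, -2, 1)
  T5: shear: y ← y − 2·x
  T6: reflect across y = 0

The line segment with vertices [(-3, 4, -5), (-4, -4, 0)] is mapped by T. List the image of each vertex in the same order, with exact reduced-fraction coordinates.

T1 rotate right-handed about the y-axis with cos θ = -12/13, sin θ = -5/13: (-3, 4, -5) → (61/13, 4, 45/13); (-4, -4, 0) → (48/13, -4, -20/13)
T2 shear: y ← y − 1·z: (61/13, 4, 45/13) → (61/13, 7/13, 45/13); (48/13, -4, -20/13) → (48/13, -32/13, -20/13)
T3 scale by (1/2, 3/2, 1/2): (61/13, 7/13, 45/13) → (61/26, 21/26, 45/26); (48/13, -32/13, -20/13) → (24/13, -48/13, -10/13)
T4 scale by (3, -2, 1): (61/26, 21/26, 45/26) → (183/26, -21/13, 45/26); (24/13, -48/13, -10/13) → (72/13, 96/13, -10/13)
T5 shear: y ← y − 2·x: (183/26, -21/13, 45/26) → (183/26, -204/13, 45/26); (72/13, 96/13, -10/13) → (72/13, -48/13, -10/13)
T6 reflect across y = 0: (183/26, -204/13, 45/26) → (183/26, 204/13, 45/26); (72/13, -48/13, -10/13) → (72/13, 48/13, -10/13)

image vertices: (183/26, 204/13, 45/26), (72/13, 48/13, -10/13)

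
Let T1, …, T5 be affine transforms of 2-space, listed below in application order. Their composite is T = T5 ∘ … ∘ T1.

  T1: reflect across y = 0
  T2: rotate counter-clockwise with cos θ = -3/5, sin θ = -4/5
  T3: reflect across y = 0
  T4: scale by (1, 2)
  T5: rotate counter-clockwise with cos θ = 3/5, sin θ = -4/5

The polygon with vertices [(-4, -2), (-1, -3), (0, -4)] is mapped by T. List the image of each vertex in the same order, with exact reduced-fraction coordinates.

T1 reflect across y = 0: (-4, -2) → (-4, 2); (-1, -3) → (-1, 3); (0, -4) → (0, 4)
T2 rotate counter-clockwise with cos θ = -3/5, sin θ = -4/5: (-4, 2) → (4, 2); (-1, 3) → (3, -1); (0, 4) → (16/5, -12/5)
T3 reflect across y = 0: (4, 2) → (4, -2); (3, -1) → (3, 1); (16/5, -12/5) → (16/5, 12/5)
T4 scale by (1, 2): (4, -2) → (4, -4); (3, 1) → (3, 2); (16/5, 12/5) → (16/5, 24/5)
T5 rotate counter-clockwise with cos θ = 3/5, sin θ = -4/5: (4, -4) → (-4/5, -28/5); (3, 2) → (17/5, -6/5); (16/5, 24/5) → (144/25, 8/25)

image vertices: (-4/5, -28/5), (17/5, -6/5), (144/25, 8/25)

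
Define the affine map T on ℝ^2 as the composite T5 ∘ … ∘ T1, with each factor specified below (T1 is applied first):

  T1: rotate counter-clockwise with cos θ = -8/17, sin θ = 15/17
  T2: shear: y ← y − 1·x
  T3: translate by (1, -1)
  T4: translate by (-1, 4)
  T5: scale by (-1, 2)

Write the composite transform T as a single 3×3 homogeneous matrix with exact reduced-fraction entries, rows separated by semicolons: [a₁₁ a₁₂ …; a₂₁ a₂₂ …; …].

T = [8/17 15/17 0; 46/17 14/17 6; 0 0 1]

T1 = [-8/17 -15/17 0; 15/17 -8/17 0; 0 0 1]
T2·T1 = [-8/17 -15/17 0; 23/17 7/17 0; 0 0 1]
T3·…·T1 = [-8/17 -15/17 1; 23/17 7/17 -1; 0 0 1]
T4·…·T1 = [-8/17 -15/17 0; 23/17 7/17 3; 0 0 1]
T5·…·T1 = [8/17 15/17 0; 46/17 14/17 6; 0 0 1]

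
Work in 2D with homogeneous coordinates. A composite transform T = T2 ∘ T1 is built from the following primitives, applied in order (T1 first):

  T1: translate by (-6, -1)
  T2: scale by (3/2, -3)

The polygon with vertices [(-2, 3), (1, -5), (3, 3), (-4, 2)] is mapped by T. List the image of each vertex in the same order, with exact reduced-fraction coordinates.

image vertices: (-12, -6), (-15/2, 18), (-9/2, -6), (-15, -3)

T1 translate by (-6, -1): (-2, 3) → (-8, 2); (1, -5) → (-5, -6); (3, 3) → (-3, 2); (-4, 2) → (-10, 1)
T2 scale by (3/2, -3): (-8, 2) → (-12, -6); (-5, -6) → (-15/2, 18); (-3, 2) → (-9/2, -6); (-10, 1) → (-15, -3)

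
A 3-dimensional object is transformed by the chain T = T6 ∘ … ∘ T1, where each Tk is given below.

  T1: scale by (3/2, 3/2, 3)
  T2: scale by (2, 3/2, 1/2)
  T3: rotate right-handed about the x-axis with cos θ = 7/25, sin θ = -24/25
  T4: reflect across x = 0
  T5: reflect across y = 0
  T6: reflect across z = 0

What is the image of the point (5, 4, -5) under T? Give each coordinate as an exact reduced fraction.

T(p) = (-15, 117/25, 537/50)

T1 scale by (3/2, 3/2, 3): (5, 4, -5) → (15/2, 6, -15)
T2 scale by (2, 3/2, 1/2): (15/2, 6, -15) → (15, 9, -15/2)
T3 rotate right-handed about the x-axis with cos θ = 7/25, sin θ = -24/25: (15, 9, -15/2) → (15, -117/25, -537/50)
T4 reflect across x = 0: (15, -117/25, -537/50) → (-15, -117/25, -537/50)
T5 reflect across y = 0: (-15, -117/25, -537/50) → (-15, 117/25, -537/50)
T6 reflect across z = 0: (-15, 117/25, -537/50) → (-15, 117/25, 537/50)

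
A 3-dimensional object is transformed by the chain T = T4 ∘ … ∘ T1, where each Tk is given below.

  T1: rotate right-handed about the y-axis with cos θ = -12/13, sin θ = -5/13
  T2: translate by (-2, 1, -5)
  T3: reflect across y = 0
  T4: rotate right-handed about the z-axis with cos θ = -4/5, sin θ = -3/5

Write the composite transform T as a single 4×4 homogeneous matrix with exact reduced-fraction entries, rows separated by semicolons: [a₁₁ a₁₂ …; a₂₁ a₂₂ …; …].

T = [48/65 -3/5 4/13 1; 36/65 4/5 3/13 2; 5/13 0 -12/13 -5; 0 0 0 1]

T1 = [-12/13 0 -5/13 0; 0 1 0 0; 5/13 0 -12/13 0; 0 0 0 1]
T2·T1 = [-12/13 0 -5/13 -2; 0 1 0 1; 5/13 0 -12/13 -5; 0 0 0 1]
T3·…·T1 = [-12/13 0 -5/13 -2; 0 -1 0 -1; 5/13 0 -12/13 -5; 0 0 0 1]
T4·…·T1 = [48/65 -3/5 4/13 1; 36/65 4/5 3/13 2; 5/13 0 -12/13 -5; 0 0 0 1]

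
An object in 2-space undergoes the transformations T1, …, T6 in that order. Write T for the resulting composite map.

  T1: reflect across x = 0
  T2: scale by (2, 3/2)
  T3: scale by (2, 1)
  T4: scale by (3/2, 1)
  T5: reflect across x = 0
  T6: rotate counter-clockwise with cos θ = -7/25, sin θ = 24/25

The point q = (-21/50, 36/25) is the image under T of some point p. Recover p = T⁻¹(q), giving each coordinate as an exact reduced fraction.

p = (1/4, 0)

T1 = [-1 0 0; 0 1 0; 0 0 1]
T2·T1 = [-2 0 0; 0 3/2 0; 0 0 1]
T3·…·T1 = [-4 0 0; 0 3/2 0; 0 0 1]
T4·…·T1 = [-6 0 0; 0 3/2 0; 0 0 1]
T5·…·T1 = [6 0 0; 0 3/2 0; 0 0 1]
T6·…·T1 = [-42/25 -36/25 0; 144/25 -21/50 0; 0 0 1]
det M = 9; M⁻¹ = [-7/150 4/25 0; -16/25 -14/75 0; 0 0 1]
M⁻¹ · (-21/50, 36/25)ᵀ = (1/4, 0)ᵀ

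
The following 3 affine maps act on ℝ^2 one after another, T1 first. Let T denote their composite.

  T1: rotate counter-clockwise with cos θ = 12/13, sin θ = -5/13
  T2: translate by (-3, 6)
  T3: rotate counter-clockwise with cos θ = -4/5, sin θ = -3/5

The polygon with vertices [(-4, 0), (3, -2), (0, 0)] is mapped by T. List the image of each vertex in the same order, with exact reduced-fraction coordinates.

image vertices: (642/65, -131/65), (13/5, -9/5), (6, -3)

T1 rotate counter-clockwise with cos θ = 12/13, sin θ = -5/13: (-4, 0) → (-48/13, 20/13); (3, -2) → (2, -3); (0, 0) → (0, 0)
T2 translate by (-3, 6): (-48/13, 20/13) → (-87/13, 98/13); (2, -3) → (-1, 3); (0, 0) → (-3, 6)
T3 rotate counter-clockwise with cos θ = -4/5, sin θ = -3/5: (-87/13, 98/13) → (642/65, -131/65); (-1, 3) → (13/5, -9/5); (-3, 6) → (6, -3)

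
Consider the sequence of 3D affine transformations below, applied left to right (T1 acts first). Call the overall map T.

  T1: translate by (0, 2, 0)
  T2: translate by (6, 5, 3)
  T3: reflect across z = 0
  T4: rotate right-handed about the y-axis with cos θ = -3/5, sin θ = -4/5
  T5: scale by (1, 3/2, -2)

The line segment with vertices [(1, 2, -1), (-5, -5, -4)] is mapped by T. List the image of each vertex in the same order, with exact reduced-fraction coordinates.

T1 translate by (0, 2, 0): (1, 2, -1) → (1, 4, -1); (-5, -5, -4) → (-5, -3, -4)
T2 translate by (6, 5, 3): (1, 4, -1) → (7, 9, 2); (-5, -3, -4) → (1, 2, -1)
T3 reflect across z = 0: (7, 9, 2) → (7, 9, -2); (1, 2, -1) → (1, 2, 1)
T4 rotate right-handed about the y-axis with cos θ = -3/5, sin θ = -4/5: (7, 9, -2) → (-13/5, 9, 34/5); (1, 2, 1) → (-7/5, 2, 1/5)
T5 scale by (1, 3/2, -2): (-13/5, 9, 34/5) → (-13/5, 27/2, -68/5); (-7/5, 2, 1/5) → (-7/5, 3, -2/5)

image vertices: (-13/5, 27/2, -68/5), (-7/5, 3, -2/5)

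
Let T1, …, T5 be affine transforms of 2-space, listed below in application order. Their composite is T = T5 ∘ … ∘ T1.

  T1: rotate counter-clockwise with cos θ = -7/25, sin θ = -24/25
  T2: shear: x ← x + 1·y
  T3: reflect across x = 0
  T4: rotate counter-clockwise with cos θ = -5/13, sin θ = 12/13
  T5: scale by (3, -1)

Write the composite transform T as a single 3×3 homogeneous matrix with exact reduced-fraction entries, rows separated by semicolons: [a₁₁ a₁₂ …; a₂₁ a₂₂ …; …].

T = [399/325 39/25 0; -492/325 13/25 0; 0 0 1]

T1 = [-7/25 24/25 0; -24/25 -7/25 0; 0 0 1]
T2·T1 = [-31/25 17/25 0; -24/25 -7/25 0; 0 0 1]
T3·…·T1 = [31/25 -17/25 0; -24/25 -7/25 0; 0 0 1]
T4·…·T1 = [133/325 13/25 0; 492/325 -13/25 0; 0 0 1]
T5·…·T1 = [399/325 39/25 0; -492/325 13/25 0; 0 0 1]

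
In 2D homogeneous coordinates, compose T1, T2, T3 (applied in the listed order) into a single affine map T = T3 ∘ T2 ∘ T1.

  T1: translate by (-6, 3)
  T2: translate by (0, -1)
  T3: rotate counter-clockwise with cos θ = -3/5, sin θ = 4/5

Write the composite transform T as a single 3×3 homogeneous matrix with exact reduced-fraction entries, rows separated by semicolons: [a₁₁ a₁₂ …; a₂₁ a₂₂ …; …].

T1 = [1 0 -6; 0 1 3; 0 0 1]
T2·T1 = [1 0 -6; 0 1 2; 0 0 1]
T3·…·T1 = [-3/5 -4/5 2; 4/5 -3/5 -6; 0 0 1]

T = [-3/5 -4/5 2; 4/5 -3/5 -6; 0 0 1]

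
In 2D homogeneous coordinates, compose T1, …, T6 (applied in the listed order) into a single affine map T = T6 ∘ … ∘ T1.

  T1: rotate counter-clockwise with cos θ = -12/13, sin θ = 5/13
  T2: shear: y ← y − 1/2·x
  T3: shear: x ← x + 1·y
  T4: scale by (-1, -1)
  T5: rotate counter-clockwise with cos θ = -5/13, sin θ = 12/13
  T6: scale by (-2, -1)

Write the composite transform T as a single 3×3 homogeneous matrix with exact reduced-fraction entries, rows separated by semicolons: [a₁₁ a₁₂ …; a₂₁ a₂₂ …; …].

T = [-254/169 373/169 0; -67/169 -253/338 0; 0 0 1]

T1 = [-12/13 -5/13 0; 5/13 -12/13 0; 0 0 1]
T2·T1 = [-12/13 -5/13 0; 11/13 -19/26 0; 0 0 1]
T3·…·T1 = [-1/13 -29/26 0; 11/13 -19/26 0; 0 0 1]
T4·…·T1 = [1/13 29/26 0; -11/13 19/26 0; 0 0 1]
T5·…·T1 = [127/169 -373/338 0; 67/169 253/338 0; 0 0 1]
T6·…·T1 = [-254/169 373/169 0; -67/169 -253/338 0; 0 0 1]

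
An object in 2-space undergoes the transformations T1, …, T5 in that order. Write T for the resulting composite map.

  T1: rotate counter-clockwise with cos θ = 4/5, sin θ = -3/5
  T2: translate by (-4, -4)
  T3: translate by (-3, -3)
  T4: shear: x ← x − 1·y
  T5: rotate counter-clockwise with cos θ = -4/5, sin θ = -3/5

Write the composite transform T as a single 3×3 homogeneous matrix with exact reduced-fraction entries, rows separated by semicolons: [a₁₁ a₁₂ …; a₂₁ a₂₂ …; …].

T = [-37/25 16/25 -21/5; -9/25 -13/25 28/5; 0 0 1]

T1 = [4/5 3/5 0; -3/5 4/5 0; 0 0 1]
T2·T1 = [4/5 3/5 -4; -3/5 4/5 -4; 0 0 1]
T3·…·T1 = [4/5 3/5 -7; -3/5 4/5 -7; 0 0 1]
T4·…·T1 = [7/5 -1/5 0; -3/5 4/5 -7; 0 0 1]
T5·…·T1 = [-37/25 16/25 -21/5; -9/25 -13/25 28/5; 0 0 1]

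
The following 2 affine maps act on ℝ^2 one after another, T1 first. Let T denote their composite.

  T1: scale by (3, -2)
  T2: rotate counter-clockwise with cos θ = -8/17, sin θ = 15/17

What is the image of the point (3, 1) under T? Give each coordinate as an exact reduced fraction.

T(p) = (-42/17, 151/17)

T1 scale by (3, -2): (3, 1) → (9, -2)
T2 rotate counter-clockwise with cos θ = -8/17, sin θ = 15/17: (9, -2) → (-42/17, 151/17)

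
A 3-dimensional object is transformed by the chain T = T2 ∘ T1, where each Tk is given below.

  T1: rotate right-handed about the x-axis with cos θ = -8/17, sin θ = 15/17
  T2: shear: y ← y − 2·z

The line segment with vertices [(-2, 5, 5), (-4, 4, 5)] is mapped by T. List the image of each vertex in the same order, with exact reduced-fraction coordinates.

image vertices: (-2, -185/17, 35/17), (-4, -147/17, 20/17)

T1 rotate right-handed about the x-axis with cos θ = -8/17, sin θ = 15/17: (-2, 5, 5) → (-2, -115/17, 35/17); (-4, 4, 5) → (-4, -107/17, 20/17)
T2 shear: y ← y − 2·z: (-2, -115/17, 35/17) → (-2, -185/17, 35/17); (-4, -107/17, 20/17) → (-4, -147/17, 20/17)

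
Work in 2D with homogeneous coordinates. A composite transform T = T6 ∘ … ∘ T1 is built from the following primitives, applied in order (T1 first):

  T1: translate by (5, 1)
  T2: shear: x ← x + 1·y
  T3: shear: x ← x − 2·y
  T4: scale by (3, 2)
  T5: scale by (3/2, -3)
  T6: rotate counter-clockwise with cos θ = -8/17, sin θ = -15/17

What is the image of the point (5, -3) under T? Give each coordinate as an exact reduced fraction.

T1 translate by (5, 1): (5, -3) → (10, -2)
T2 shear: x ← x + 1·y: (10, -2) → (8, -2)
T3 shear: x ← x − 2·y: (8, -2) → (12, -2)
T4 scale by (3, 2): (12, -2) → (36, -4)
T5 scale by (3/2, -3): (36, -4) → (54, 12)
T6 rotate counter-clockwise with cos θ = -8/17, sin θ = -15/17: (54, 12) → (-252/17, -906/17)

T(p) = (-252/17, -906/17)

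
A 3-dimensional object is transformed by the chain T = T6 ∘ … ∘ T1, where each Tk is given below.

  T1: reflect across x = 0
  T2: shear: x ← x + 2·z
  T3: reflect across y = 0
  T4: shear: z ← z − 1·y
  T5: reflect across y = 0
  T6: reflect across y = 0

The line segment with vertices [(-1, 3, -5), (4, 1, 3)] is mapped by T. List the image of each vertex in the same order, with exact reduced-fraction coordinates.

T1 reflect across x = 0: (-1, 3, -5) → (1, 3, -5); (4, 1, 3) → (-4, 1, 3)
T2 shear: x ← x + 2·z: (1, 3, -5) → (-9, 3, -5); (-4, 1, 3) → (2, 1, 3)
T3 reflect across y = 0: (-9, 3, -5) → (-9, -3, -5); (2, 1, 3) → (2, -1, 3)
T4 shear: z ← z − 1·y: (-9, -3, -5) → (-9, -3, -2); (2, -1, 3) → (2, -1, 4)
T5 reflect across y = 0: (-9, -3, -2) → (-9, 3, -2); (2, -1, 4) → (2, 1, 4)
T6 reflect across y = 0: (-9, 3, -2) → (-9, -3, -2); (2, 1, 4) → (2, -1, 4)

image vertices: (-9, -3, -2), (2, -1, 4)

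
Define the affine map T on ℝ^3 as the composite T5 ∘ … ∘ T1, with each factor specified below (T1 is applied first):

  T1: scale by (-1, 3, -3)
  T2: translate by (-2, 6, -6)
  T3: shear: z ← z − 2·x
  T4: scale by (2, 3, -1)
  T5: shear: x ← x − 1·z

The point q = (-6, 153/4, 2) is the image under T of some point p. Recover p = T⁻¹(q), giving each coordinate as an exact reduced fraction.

p = (0, 9/4, 0)

T1 = [-1 0 0 0; 0 3 0 0; 0 0 -3 0; 0 0 0 1]
T2·T1 = [-1 0 0 -2; 0 3 0 6; 0 0 -3 -6; 0 0 0 1]
T3·…·T1 = [-1 0 0 -2; 0 3 0 6; 2 0 -3 -2; 0 0 0 1]
T4·…·T1 = [-2 0 0 -4; 0 9 0 18; -2 0 3 2; 0 0 0 1]
T5·…·T1 = [0 0 -3 -6; 0 9 0 18; -2 0 3 2; 0 0 0 1]
det M = -54; M⁻¹ = [-1/2 0 -1/2 -2; 0 1/9 0 -2; -1/3 0 0 -2; 0 0 0 1]
M⁻¹ · (-6, 153/4, 2)ᵀ = (0, 9/4, 0)ᵀ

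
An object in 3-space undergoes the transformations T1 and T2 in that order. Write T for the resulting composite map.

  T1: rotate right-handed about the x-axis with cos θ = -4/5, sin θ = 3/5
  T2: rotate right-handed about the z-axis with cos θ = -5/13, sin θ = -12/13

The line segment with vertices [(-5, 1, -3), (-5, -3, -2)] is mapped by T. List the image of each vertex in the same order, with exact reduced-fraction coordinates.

T1 rotate right-handed about the x-axis with cos θ = -4/5, sin θ = 3/5: (-5, 1, -3) → (-5, 1, 3); (-5, -3, -2) → (-5, 18/5, -1/5)
T2 rotate right-handed about the z-axis with cos θ = -5/13, sin θ = -12/13: (-5, 1, 3) → (37/13, 55/13, 3); (-5, 18/5, -1/5) → (341/65, 42/13, -1/5)

image vertices: (37/13, 55/13, 3), (341/65, 42/13, -1/5)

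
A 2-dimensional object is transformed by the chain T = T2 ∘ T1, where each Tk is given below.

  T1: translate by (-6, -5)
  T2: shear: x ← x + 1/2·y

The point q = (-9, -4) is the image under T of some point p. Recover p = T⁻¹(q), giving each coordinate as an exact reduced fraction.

p = (-1, 1)

T1 = [1 0 -6; 0 1 -5; 0 0 1]
T2·T1 = [1 1/2 -17/2; 0 1 -5; 0 0 1]
det M = 1; M⁻¹ = [1 -1/2 6; 0 1 5; 0 0 1]
M⁻¹ · (-9, -4)ᵀ = (-1, 1)ᵀ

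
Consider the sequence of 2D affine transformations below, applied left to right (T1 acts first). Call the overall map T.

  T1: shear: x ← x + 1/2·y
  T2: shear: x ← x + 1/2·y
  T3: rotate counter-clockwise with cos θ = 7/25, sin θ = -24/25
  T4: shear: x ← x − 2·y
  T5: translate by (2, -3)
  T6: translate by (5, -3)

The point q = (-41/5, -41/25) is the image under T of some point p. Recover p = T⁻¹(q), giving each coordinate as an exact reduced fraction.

T1 = [1 1/2 0; 0 1 0; 0 0 1]
T2·T1 = [1 1 0; 0 1 0; 0 0 1]
T3·…·T1 = [7/25 31/25 0; -24/25 -17/25 0; 0 0 1]
T4·…·T1 = [11/5 13/5 0; -24/25 -17/25 0; 0 0 1]
T5·…·T1 = [11/5 13/5 2; -24/25 -17/25 -3; 0 0 1]
T6·…·T1 = [11/5 13/5 7; -24/25 -17/25 -6; 0 0 1]
det M = 1; M⁻¹ = [-17/25 -13/5 -271/25; 24/25 11/5 162/25; 0 0 1]
M⁻¹ · (-41/5, -41/25)ᵀ = (-1, -5)ᵀ

p = (-1, -5)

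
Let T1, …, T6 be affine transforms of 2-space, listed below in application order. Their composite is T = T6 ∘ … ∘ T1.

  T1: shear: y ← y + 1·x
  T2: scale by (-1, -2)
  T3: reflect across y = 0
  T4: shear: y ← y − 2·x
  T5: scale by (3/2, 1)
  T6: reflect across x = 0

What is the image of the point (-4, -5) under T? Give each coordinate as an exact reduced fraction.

T1 shear: y ← y + 1·x: (-4, -5) → (-4, -9)
T2 scale by (-1, -2): (-4, -9) → (4, 18)
T3 reflect across y = 0: (4, 18) → (4, -18)
T4 shear: y ← y − 2·x: (4, -18) → (4, -26)
T5 scale by (3/2, 1): (4, -26) → (6, -26)
T6 reflect across x = 0: (6, -26) → (-6, -26)

T(p) = (-6, -26)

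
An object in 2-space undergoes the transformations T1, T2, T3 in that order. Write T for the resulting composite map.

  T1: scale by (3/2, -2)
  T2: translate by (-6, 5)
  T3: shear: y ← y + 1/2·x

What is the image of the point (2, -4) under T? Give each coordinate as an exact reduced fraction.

T1 scale by (3/2, -2): (2, -4) → (3, 8)
T2 translate by (-6, 5): (3, 8) → (-3, 13)
T3 shear: y ← y + 1/2·x: (-3, 13) → (-3, 23/2)

T(p) = (-3, 23/2)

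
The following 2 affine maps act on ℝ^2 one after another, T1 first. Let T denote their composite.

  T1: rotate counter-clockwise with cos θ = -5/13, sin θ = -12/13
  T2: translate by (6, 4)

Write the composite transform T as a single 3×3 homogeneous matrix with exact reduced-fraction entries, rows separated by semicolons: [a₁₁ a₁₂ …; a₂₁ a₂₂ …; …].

T1 = [-5/13 12/13 0; -12/13 -5/13 0; 0 0 1]
T2·T1 = [-5/13 12/13 6; -12/13 -5/13 4; 0 0 1]

T = [-5/13 12/13 6; -12/13 -5/13 4; 0 0 1]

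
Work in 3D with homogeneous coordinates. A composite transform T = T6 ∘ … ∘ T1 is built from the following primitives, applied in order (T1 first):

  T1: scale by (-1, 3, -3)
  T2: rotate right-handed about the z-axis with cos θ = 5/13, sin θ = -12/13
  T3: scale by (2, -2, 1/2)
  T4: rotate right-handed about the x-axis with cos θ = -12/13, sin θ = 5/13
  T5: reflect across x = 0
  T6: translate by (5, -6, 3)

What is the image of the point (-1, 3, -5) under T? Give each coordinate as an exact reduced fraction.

T1 scale by (-1, 3, -3): (-1, 3, -5) → (1, 9, 15)
T2 rotate right-handed about the z-axis with cos θ = 5/13, sin θ = -12/13: (1, 9, 15) → (113/13, 33/13, 15)
T3 scale by (2, -2, 1/2): (113/13, 33/13, 15) → (226/13, -66/13, 15/2)
T4 rotate right-handed about the x-axis with cos θ = -12/13, sin θ = 5/13: (226/13, -66/13, 15/2) → (226/13, 609/338, -1500/169)
T5 reflect across x = 0: (226/13, 609/338, -1500/169) → (-226/13, 609/338, -1500/169)
T6 translate by (5, -6, 3): (-226/13, 609/338, -1500/169) → (-161/13, -1419/338, -993/169)

T(p) = (-161/13, -1419/338, -993/169)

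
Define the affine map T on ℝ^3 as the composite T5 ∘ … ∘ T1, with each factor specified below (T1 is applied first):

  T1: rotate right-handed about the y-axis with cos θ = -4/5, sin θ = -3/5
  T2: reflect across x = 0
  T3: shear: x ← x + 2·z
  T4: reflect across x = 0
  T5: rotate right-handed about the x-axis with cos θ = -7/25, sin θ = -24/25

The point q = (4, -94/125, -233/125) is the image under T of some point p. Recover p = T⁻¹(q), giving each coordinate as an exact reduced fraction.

p = (-3, 2, -2)

T1 = [-4/5 0 -3/5 0; 0 1 0 0; 3/5 0 -4/5 0; 0 0 0 1]
T2·T1 = [4/5 0 3/5 0; 0 1 0 0; 3/5 0 -4/5 0; 0 0 0 1]
T3·…·T1 = [2 0 -1 0; 0 1 0 0; 3/5 0 -4/5 0; 0 0 0 1]
T4·…·T1 = [-2 0 1 0; 0 1 0 0; 3/5 0 -4/5 0; 0 0 0 1]
T5·…·T1 = [-2 0 1 0; 72/125 -7/25 -96/125 0; -21/125 -24/25 28/125 0; 0 0 0 1]
det M = 1; M⁻¹ = [-4/5 -24/25 7/25 0; 0 -7/25 -24/25 0; -3/5 -48/25 14/25 0; 0 0 0 1]
M⁻¹ · (4, -94/125, -233/125)ᵀ = (-3, 2, -2)ᵀ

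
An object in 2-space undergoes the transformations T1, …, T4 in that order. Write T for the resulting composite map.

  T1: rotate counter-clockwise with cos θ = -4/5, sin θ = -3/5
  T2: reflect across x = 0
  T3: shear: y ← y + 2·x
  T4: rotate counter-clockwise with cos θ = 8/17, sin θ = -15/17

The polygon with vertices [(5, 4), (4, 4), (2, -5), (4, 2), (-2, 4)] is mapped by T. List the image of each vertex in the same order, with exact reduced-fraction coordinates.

image vertices: (-161/85, -48/17), (-268/85, -44/17), (1084/85, 27/17), (16/17, -30/17), (-182/17, -20/17)

T1 rotate counter-clockwise with cos θ = -4/5, sin θ = -3/5: (5, 4) → (-8/5, -31/5); (4, 4) → (-4/5, -28/5); (2, -5) → (-23/5, 14/5); (4, 2) → (-2, -4); (-2, 4) → (4, -2)
T2 reflect across x = 0: (-8/5, -31/5) → (8/5, -31/5); (-4/5, -28/5) → (4/5, -28/5); (-23/5, 14/5) → (23/5, 14/5); (-2, -4) → (2, -4); (4, -2) → (-4, -2)
T3 shear: y ← y + 2·x: (8/5, -31/5) → (8/5, -3); (4/5, -28/5) → (4/5, -4); (23/5, 14/5) → (23/5, 12); (2, -4) → (2, 0); (-4, -2) → (-4, -10)
T4 rotate counter-clockwise with cos θ = 8/17, sin θ = -15/17: (8/5, -3) → (-161/85, -48/17); (4/5, -4) → (-268/85, -44/17); (23/5, 12) → (1084/85, 27/17); (2, 0) → (16/17, -30/17); (-4, -10) → (-182/17, -20/17)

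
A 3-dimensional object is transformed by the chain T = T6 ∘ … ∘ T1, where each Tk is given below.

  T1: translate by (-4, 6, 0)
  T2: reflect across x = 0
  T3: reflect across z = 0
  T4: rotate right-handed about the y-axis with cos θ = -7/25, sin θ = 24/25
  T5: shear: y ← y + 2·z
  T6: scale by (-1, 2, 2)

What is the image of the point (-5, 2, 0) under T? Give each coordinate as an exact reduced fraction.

T(p) = (63/25, -464/25, -432/25)

T1 translate by (-4, 6, 0): (-5, 2, 0) → (-9, 8, 0)
T2 reflect across x = 0: (-9, 8, 0) → (9, 8, 0)
T3 reflect across z = 0: (9, 8, 0) → (9, 8, 0)
T4 rotate right-handed about the y-axis with cos θ = -7/25, sin θ = 24/25: (9, 8, 0) → (-63/25, 8, -216/25)
T5 shear: y ← y + 2·z: (-63/25, 8, -216/25) → (-63/25, -232/25, -216/25)
T6 scale by (-1, 2, 2): (-63/25, -232/25, -216/25) → (63/25, -464/25, -432/25)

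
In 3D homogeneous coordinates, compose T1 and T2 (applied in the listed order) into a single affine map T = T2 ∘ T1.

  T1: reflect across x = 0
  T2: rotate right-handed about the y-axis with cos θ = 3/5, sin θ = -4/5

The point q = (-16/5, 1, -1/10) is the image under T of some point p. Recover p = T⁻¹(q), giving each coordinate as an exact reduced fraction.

T1 = [-1 0 0 0; 0 1 0 0; 0 0 1 0; 0 0 0 1]
T2·T1 = [-3/5 0 -4/5 0; 0 1 0 0; -4/5 0 3/5 0; 0 0 0 1]
det M = -1; M⁻¹ = [-3/5 0 -4/5 0; 0 1 0 0; -4/5 0 3/5 0; 0 0 0 1]
M⁻¹ · (-16/5, 1, -1/10)ᵀ = (2, 1, 5/2)ᵀ

p = (2, 1, 5/2)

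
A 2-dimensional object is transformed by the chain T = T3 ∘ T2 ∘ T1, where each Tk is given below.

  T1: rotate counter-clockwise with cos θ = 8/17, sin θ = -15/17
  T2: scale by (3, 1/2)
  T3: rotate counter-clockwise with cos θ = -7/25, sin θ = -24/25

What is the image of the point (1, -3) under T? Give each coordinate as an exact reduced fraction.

T(p) = (309/425, 5601/850)

T1 rotate counter-clockwise with cos θ = 8/17, sin θ = -15/17: (1, -3) → (-37/17, -39/17)
T2 scale by (3, 1/2): (-37/17, -39/17) → (-111/17, -39/34)
T3 rotate counter-clockwise with cos θ = -7/25, sin θ = -24/25: (-111/17, -39/34) → (309/425, 5601/850)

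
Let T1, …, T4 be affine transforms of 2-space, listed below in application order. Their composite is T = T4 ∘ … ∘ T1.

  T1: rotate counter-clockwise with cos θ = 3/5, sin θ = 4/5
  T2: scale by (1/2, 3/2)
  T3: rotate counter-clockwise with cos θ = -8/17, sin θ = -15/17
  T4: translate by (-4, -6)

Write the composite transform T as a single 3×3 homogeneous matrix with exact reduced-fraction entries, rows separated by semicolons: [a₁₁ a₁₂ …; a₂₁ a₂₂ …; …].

T = [78/85 167/170 -4; -141/170 -6/85 -6; 0 0 1]

T1 = [3/5 -4/5 0; 4/5 3/5 0; 0 0 1]
T2·T1 = [3/10 -2/5 0; 6/5 9/10 0; 0 0 1]
T3·…·T1 = [78/85 167/170 0; -141/170 -6/85 0; 0 0 1]
T4·…·T1 = [78/85 167/170 -4; -141/170 -6/85 -6; 0 0 1]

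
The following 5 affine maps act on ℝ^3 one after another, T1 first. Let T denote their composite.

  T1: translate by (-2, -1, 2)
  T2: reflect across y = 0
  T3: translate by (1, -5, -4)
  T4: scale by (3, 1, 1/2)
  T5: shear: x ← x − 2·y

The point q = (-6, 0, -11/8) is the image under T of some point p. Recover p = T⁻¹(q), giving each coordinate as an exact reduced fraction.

p = (-1, -4, -3/4)

T1 = [1 0 0 -2; 0 1 0 -1; 0 0 1 2; 0 0 0 1]
T2·T1 = [1 0 0 -2; 0 -1 0 1; 0 0 1 2; 0 0 0 1]
T3·…·T1 = [1 0 0 -1; 0 -1 0 -4; 0 0 1 -2; 0 0 0 1]
T4·…·T1 = [3 0 0 -3; 0 -1 0 -4; 0 0 1/2 -1; 0 0 0 1]
T5·…·T1 = [3 2 0 5; 0 -1 0 -4; 0 0 1/2 -1; 0 0 0 1]
det M = -3/2; M⁻¹ = [1/3 2/3 0 1; 0 -1 0 -4; 0 0 2 2; 0 0 0 1]
M⁻¹ · (-6, 0, -11/8)ᵀ = (-1, -4, -3/4)ᵀ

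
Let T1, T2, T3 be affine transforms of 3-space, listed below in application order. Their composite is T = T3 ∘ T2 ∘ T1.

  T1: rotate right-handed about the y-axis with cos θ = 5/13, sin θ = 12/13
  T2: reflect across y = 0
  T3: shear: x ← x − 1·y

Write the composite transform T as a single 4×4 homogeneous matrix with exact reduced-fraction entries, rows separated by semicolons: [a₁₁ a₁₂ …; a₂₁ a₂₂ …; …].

T = [5/13 1 12/13 0; 0 -1 0 0; -12/13 0 5/13 0; 0 0 0 1]

T1 = [5/13 0 12/13 0; 0 1 0 0; -12/13 0 5/13 0; 0 0 0 1]
T2·T1 = [5/13 0 12/13 0; 0 -1 0 0; -12/13 0 5/13 0; 0 0 0 1]
T3·…·T1 = [5/13 1 12/13 0; 0 -1 0 0; -12/13 0 5/13 0; 0 0 0 1]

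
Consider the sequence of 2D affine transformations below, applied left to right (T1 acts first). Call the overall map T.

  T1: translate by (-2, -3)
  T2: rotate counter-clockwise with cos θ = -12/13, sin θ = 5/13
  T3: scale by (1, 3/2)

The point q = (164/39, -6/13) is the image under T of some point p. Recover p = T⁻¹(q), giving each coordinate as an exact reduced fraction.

p = (-2, 5/3)

T1 = [1 0 -2; 0 1 -3; 0 0 1]
T2·T1 = [-12/13 -5/13 3; 5/13 -12/13 2; 0 0 1]
T3·…·T1 = [-12/13 -5/13 3; 15/26 -18/13 3; 0 0 1]
det M = 3/2; M⁻¹ = [-12/13 10/39 2; -5/13 -8/13 3; 0 0 1]
M⁻¹ · (164/39, -6/13)ᵀ = (-2, 5/3)ᵀ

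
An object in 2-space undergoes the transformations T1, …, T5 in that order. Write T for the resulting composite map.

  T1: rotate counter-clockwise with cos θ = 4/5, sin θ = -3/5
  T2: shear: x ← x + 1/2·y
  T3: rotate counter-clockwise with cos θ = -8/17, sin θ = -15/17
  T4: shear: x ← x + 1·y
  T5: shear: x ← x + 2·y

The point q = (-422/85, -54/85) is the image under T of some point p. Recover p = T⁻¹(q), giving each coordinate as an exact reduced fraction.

T1 = [4/5 3/5 0; -3/5 4/5 0; 0 0 1]
T2·T1 = [1/2 1 0; -3/5 4/5 0; 0 0 1]
T3·…·T1 = [-13/17 4/17 0; -27/170 -107/85 0; 0 0 1]
T4·…·T1 = [-157/170 -87/85 0; -27/170 -107/85 0; 0 0 1]
T5·…·T1 = [-211/170 -301/85 0; -27/170 -107/85 0; 0 0 1]
det M = 1; M⁻¹ = [-107/85 301/85 0; 27/170 -211/170 0; 0 0 1]
M⁻¹ · (-422/85, -54/85)ᵀ = (4, 0)ᵀ

p = (4, 0)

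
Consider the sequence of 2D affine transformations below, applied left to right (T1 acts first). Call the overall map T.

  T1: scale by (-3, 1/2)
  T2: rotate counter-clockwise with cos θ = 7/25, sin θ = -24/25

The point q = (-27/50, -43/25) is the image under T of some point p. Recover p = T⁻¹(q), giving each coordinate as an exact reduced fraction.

T1 = [-3 0 0; 0 1/2 0; 0 0 1]
T2·T1 = [-21/25 12/25 0; 72/25 7/50 0; 0 0 1]
det M = -3/2; M⁻¹ = [-7/75 8/25 0; 48/25 14/25 0; 0 0 1]
M⁻¹ · (-27/50, -43/25)ᵀ = (-1/2, -2)ᵀ

p = (-1/2, -2)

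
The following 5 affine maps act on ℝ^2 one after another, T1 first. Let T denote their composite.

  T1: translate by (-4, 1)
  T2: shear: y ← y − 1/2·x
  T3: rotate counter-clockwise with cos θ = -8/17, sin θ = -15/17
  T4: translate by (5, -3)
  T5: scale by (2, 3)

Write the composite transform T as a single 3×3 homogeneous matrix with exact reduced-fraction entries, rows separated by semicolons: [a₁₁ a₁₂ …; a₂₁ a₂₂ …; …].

T1 = [1 0 -4; 0 1 1; 0 0 1]
T2·T1 = [1 0 -4; -1/2 1 3; 0 0 1]
T3·…·T1 = [-31/34 15/17 77/17; -11/17 -8/17 36/17; 0 0 1]
T4·…·T1 = [-31/34 15/17 162/17; -11/17 -8/17 -15/17; 0 0 1]
T5·…·T1 = [-31/17 30/17 324/17; -33/17 -24/17 -45/17; 0 0 1]

T = [-31/17 30/17 324/17; -33/17 -24/17 -45/17; 0 0 1]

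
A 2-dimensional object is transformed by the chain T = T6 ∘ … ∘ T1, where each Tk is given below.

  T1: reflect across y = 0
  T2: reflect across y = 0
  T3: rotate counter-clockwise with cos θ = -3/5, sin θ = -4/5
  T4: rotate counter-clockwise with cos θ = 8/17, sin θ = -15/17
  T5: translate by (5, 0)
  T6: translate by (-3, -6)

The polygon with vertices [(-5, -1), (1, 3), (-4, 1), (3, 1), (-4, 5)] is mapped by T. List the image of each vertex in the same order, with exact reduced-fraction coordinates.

image vertices: (603/85, -491/85), (47/85, -749/85), (29/5, -38/5), (-19/17, -111/17), (441/85, -982/85)

T1 reflect across y = 0: (-5, -1) → (-5, 1); (1, 3) → (1, -3); (-4, 1) → (-4, -1); (3, 1) → (3, -1); (-4, 5) → (-4, -5)
T2 reflect across y = 0: (-5, 1) → (-5, -1); (1, -3) → (1, 3); (-4, -1) → (-4, 1); (3, -1) → (3, 1); (-4, -5) → (-4, 5)
T3 rotate counter-clockwise with cos θ = -3/5, sin θ = -4/5: (-5, -1) → (11/5, 23/5); (1, 3) → (9/5, -13/5); (-4, 1) → (16/5, 13/5); (3, 1) → (-1, -3); (-4, 5) → (32/5, 1/5)
T4 rotate counter-clockwise with cos θ = 8/17, sin θ = -15/17: (11/5, 23/5) → (433/85, 19/85); (9/5, -13/5) → (-123/85, -239/85); (16/5, 13/5) → (19/5, -8/5); (-1, -3) → (-53/17, -9/17); (32/5, 1/5) → (271/85, -472/85)
T5 translate by (5, 0): (433/85, 19/85) → (858/85, 19/85); (-123/85, -239/85) → (302/85, -239/85); (19/5, -8/5) → (44/5, -8/5); (-53/17, -9/17) → (32/17, -9/17); (271/85, -472/85) → (696/85, -472/85)
T6 translate by (-3, -6): (858/85, 19/85) → (603/85, -491/85); (302/85, -239/85) → (47/85, -749/85); (44/5, -8/5) → (29/5, -38/5); (32/17, -9/17) → (-19/17, -111/17); (696/85, -472/85) → (441/85, -982/85)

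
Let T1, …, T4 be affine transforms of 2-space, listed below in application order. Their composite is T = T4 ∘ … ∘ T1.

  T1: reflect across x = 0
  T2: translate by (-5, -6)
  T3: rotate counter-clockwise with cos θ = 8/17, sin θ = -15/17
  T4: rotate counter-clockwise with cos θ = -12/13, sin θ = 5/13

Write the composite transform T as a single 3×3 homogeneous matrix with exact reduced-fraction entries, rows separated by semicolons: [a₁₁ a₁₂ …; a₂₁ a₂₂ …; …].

T1 = [-1 0 0; 0 1 0; 0 0 1]
T2·T1 = [-1 0 -5; 0 1 -6; 0 0 1]
T3·…·T1 = [-8/17 15/17 -130/17; 15/17 8/17 27/17; 0 0 1]
T4·…·T1 = [21/221 -220/221 1425/221; -220/221 -21/221 -974/221; 0 0 1]

T = [21/221 -220/221 1425/221; -220/221 -21/221 -974/221; 0 0 1]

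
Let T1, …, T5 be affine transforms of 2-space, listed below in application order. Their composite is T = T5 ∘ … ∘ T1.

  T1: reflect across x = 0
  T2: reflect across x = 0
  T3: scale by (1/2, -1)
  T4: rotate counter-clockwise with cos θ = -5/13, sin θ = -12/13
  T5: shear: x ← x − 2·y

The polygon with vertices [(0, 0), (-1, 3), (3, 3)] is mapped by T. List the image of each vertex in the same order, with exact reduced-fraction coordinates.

image vertices: (0, 0), (-151/26, 21/13), (-75/26, -3/13)

T1 reflect across x = 0: (0, 0) → (0, 0); (-1, 3) → (1, 3); (3, 3) → (-3, 3)
T2 reflect across x = 0: (0, 0) → (0, 0); (1, 3) → (-1, 3); (-3, 3) → (3, 3)
T3 scale by (1/2, -1): (0, 0) → (0, 0); (-1, 3) → (-1/2, -3); (3, 3) → (3/2, -3)
T4 rotate counter-clockwise with cos θ = -5/13, sin θ = -12/13: (0, 0) → (0, 0); (-1/2, -3) → (-67/26, 21/13); (3/2, -3) → (-87/26, -3/13)
T5 shear: x ← x − 2·y: (0, 0) → (0, 0); (-67/26, 21/13) → (-151/26, 21/13); (-87/26, -3/13) → (-75/26, -3/13)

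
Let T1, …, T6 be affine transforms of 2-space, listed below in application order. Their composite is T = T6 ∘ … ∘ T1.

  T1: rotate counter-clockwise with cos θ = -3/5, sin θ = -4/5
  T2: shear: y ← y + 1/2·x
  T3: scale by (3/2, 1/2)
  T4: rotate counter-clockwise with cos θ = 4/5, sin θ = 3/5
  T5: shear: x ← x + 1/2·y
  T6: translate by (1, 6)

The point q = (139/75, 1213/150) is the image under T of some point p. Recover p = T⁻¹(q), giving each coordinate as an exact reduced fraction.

p = (-3, -4/3)

T1 = [-3/5 4/5 0; -4/5 -3/5 0; 0 0 1]
T2·T1 = [-3/5 4/5 0; -11/10 -1/5 0; 0 0 1]
T3·…·T1 = [-9/10 6/5 0; -11/20 -1/10 0; 0 0 1]
T4·…·T1 = [-39/100 51/50 0; -49/50 16/25 0; 0 0 1]
T5·…·T1 = [-22/25 67/50 0; -49/50 16/25 0; 0 0 1]
T6·…·T1 = [-22/25 67/50 1; -49/50 16/25 6; 0 0 1]
det M = 3/4; M⁻¹ = [64/75 -134/75 148/15; 98/75 -88/75 86/15; 0 0 1]
M⁻¹ · (139/75, 1213/150)ᵀ = (-3, -4/3)ᵀ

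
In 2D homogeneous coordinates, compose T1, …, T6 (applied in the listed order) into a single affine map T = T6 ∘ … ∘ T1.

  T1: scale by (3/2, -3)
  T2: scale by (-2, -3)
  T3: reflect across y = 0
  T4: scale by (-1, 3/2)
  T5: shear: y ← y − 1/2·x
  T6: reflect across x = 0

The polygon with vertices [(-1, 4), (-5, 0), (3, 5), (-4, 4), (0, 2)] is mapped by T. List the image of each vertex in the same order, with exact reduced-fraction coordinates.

T1 scale by (3/2, -3): (-1, 4) → (-3/2, -12); (-5, 0) → (-15/2, 0); (3, 5) → (9/2, -15); (-4, 4) → (-6, -12); (0, 2) → (0, -6)
T2 scale by (-2, -3): (-3/2, -12) → (3, 36); (-15/2, 0) → (15, 0); (9/2, -15) → (-9, 45); (-6, -12) → (12, 36); (0, -6) → (0, 18)
T3 reflect across y = 0: (3, 36) → (3, -36); (15, 0) → (15, 0); (-9, 45) → (-9, -45); (12, 36) → (12, -36); (0, 18) → (0, -18)
T4 scale by (-1, 3/2): (3, -36) → (-3, -54); (15, 0) → (-15, 0); (-9, -45) → (9, -135/2); (12, -36) → (-12, -54); (0, -18) → (0, -27)
T5 shear: y ← y − 1/2·x: (-3, -54) → (-3, -105/2); (-15, 0) → (-15, 15/2); (9, -135/2) → (9, -72); (-12, -54) → (-12, -48); (0, -27) → (0, -27)
T6 reflect across x = 0: (-3, -105/2) → (3, -105/2); (-15, 15/2) → (15, 15/2); (9, -72) → (-9, -72); (-12, -48) → (12, -48); (0, -27) → (0, -27)

image vertices: (3, -105/2), (15, 15/2), (-9, -72), (12, -48), (0, -27)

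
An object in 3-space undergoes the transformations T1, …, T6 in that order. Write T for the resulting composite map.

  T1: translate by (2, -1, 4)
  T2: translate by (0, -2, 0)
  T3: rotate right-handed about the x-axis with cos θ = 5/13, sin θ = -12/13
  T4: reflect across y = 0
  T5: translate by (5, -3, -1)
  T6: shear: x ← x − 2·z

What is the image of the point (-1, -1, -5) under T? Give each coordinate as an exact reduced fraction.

T(p) = (18/13, -7/13, 30/13)

T1 translate by (2, -1, 4): (-1, -1, -5) → (1, -2, -1)
T2 translate by (0, -2, 0): (1, -2, -1) → (1, -4, -1)
T3 rotate right-handed about the x-axis with cos θ = 5/13, sin θ = -12/13: (1, -4, -1) → (1, -32/13, 43/13)
T4 reflect across y = 0: (1, -32/13, 43/13) → (1, 32/13, 43/13)
T5 translate by (5, -3, -1): (1, 32/13, 43/13) → (6, -7/13, 30/13)
T6 shear: x ← x − 2·z: (6, -7/13, 30/13) → (18/13, -7/13, 30/13)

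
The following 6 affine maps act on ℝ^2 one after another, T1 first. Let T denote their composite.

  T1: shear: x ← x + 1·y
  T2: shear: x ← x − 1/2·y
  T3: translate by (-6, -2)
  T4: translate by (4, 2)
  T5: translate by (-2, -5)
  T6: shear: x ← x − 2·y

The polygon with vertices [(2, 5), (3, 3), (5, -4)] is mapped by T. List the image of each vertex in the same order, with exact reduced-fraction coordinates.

image vertices: (1/2, 0), (9/2, -2), (17, -9)

T1 shear: x ← x + 1·y: (2, 5) → (7, 5); (3, 3) → (6, 3); (5, -4) → (1, -4)
T2 shear: x ← x − 1/2·y: (7, 5) → (9/2, 5); (6, 3) → (9/2, 3); (1, -4) → (3, -4)
T3 translate by (-6, -2): (9/2, 5) → (-3/2, 3); (9/2, 3) → (-3/2, 1); (3, -4) → (-3, -6)
T4 translate by (4, 2): (-3/2, 3) → (5/2, 5); (-3/2, 1) → (5/2, 3); (-3, -6) → (1, -4)
T5 translate by (-2, -5): (5/2, 5) → (1/2, 0); (5/2, 3) → (1/2, -2); (1, -4) → (-1, -9)
T6 shear: x ← x − 2·y: (1/2, 0) → (1/2, 0); (1/2, -2) → (9/2, -2); (-1, -9) → (17, -9)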